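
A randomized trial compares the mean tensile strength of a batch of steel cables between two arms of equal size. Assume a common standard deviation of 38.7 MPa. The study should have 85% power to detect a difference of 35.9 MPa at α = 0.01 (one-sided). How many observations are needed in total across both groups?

For two equal groups, n per group = 2·((z_α + z_β)·σ/δ)².
z_α = 2.326; z_β = 1.036 (power 85%).
n = 2 × (3.362 × 38.7 / 35.9)² = 2 × 13.13 = 26.26
Round up: n = 27 per group.
Total across both groups: 2 × 27 = 54.

54 total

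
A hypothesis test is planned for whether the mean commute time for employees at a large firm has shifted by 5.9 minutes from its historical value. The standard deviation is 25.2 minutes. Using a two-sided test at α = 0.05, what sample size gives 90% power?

For a one-sample z-test, n = ((z_{α/2} + z_β)·σ/δ)².
z_{α/2} = 1.960 (two-sided α = 0.05); z_β = 1.282 (power 90% → β = 0.1).
n = (3.242 × 25.2 / 5.9)² = 191.74
Round up: n = 192.

n = 192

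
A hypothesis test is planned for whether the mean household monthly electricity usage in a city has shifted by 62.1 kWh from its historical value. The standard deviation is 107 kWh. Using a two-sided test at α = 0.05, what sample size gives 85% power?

For a one-sample z-test, n = ((z_{α/2} + z_β)·σ/δ)².
z_{α/2} = 1.960 (two-sided α = 0.05); z_β = 1.036 (power 85% → β = 0.15).
n = (2.996 × 107 / 62.1)² = 26.65
Round up: n = 27.

27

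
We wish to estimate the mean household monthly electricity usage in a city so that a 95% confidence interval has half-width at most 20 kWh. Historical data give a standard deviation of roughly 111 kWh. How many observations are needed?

119

For a mean, the margin of error is E = z·σ/√n, so n = (zσ/E)².
At 95% confidence, z = 1.960.
n = (1.960 × 111 / 20)² = 118.33
Round up: n = 119.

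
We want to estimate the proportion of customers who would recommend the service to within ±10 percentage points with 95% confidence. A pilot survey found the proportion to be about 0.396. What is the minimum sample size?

92

For a proportion with margin E = 0.1 at 95% confidence, z = 1.960.
n = p̂(1−p̂)(z/E)² = 0.396 × 0.604 × (1.960/0.1)² = 91.88
Round up: n = 92.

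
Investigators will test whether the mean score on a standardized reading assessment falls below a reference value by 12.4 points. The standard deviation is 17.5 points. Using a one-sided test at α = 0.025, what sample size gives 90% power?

For a one-sample z-test, n = ((z_α + z_β)·σ/δ)².
z_α = 1.960 (one-sided α = 0.025); z_β = 1.282 (power 90% → β = 0.1).
n = (3.242 × 17.5 / 12.4)² = 20.93
Round up: n = 21.

21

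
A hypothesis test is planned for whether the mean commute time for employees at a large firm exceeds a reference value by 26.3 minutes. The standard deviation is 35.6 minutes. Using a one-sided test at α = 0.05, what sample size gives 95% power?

For a one-sample z-test, n = ((z_α + z_β)·σ/δ)².
z_α = 1.645 (one-sided α = 0.05); z_β = 1.645 (power 95% → β = 0.05).
n = (3.290 × 35.6 / 26.3)² = 19.83
Round up: n = 20.

n = 20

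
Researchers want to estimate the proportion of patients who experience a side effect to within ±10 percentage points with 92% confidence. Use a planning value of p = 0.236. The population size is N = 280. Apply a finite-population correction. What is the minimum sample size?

For a proportion with margin E = 0.1 at 92% confidence, z = 1.751.
n = p̂(1−p̂)(z/E)² = 0.236 × 0.764 × (1.751/0.1)² = 55.28 — call this n₀.
Finite-population correction with N = 280: n = n₀ / (1 + (n₀−1)/N) = 55.28 / 1.194 = 46.30
Round up: n = 47.

n = 47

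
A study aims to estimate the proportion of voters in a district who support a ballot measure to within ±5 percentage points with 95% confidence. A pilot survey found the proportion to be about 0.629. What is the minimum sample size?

n = 359

For a proportion with margin E = 0.05 at 95% confidence, z = 1.960.
n = p̂(1−p̂)(z/E)² = 0.629 × 0.371 × (1.960/0.05)² = 358.59
Round up: n = 359.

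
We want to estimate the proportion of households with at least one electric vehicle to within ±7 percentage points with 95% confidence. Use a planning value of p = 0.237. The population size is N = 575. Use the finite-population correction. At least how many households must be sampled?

For a proportion with margin E = 0.07 at 95% confidence, z = 1.960.
n = p̂(1−p̂)(z/E)² = 0.237 × 0.763 × (1.960/0.07)² = 141.77 — call this n₀.
Finite-population correction with N = 575: n = n₀ / (1 + (n₀−1)/N) = 141.77 / 1.245 = 113.87
Round up: n = 114.

114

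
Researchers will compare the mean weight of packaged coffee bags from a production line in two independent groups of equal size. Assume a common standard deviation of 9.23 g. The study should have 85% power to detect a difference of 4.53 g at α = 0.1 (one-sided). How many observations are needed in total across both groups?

90 total

For two equal groups, n per group = 2·((z_α + z_β)·σ/δ)².
z_α = 1.282; z_β = 1.036 (power 85%).
n = 2 × (2.318 × 9.23 / 4.53)² = 2 × 22.31 = 44.62
Round up: n = 45 per group.
Total across both groups: 2 × 45 = 90.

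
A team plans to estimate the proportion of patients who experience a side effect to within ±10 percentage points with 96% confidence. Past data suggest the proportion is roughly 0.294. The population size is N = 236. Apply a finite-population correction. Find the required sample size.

n = 65

For a proportion with margin E = 0.1 at 96% confidence, z = 2.054.
n = p̂(1−p̂)(z/E)² = 0.294 × 0.706 × (2.054/0.1)² = 87.57 — call this n₀.
Finite-population correction with N = 236: n = n₀ / (1 + (n₀−1)/N) = 87.57 / 1.367 = 64.06
Round up: n = 65.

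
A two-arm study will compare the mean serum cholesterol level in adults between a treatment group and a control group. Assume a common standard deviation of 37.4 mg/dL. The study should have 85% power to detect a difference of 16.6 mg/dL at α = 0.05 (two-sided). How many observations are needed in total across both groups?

184 total

For two equal groups, n per group = 2·((z_{α/2} + z_β)·σ/δ)².
z_{α/2} = 1.960; z_β = 1.036 (power 85%).
n = 2 × (2.996 × 37.4 / 16.6)² = 2 × 45.56 = 91.12
Round up: n = 92 per group.
Total across both groups: 2 × 92 = 184.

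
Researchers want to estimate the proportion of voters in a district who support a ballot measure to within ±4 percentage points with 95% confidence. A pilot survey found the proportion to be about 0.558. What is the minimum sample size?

593

For a proportion with margin E = 0.04 at 95% confidence, z = 1.960.
n = p̂(1−p̂)(z/E)² = 0.558 × 0.442 × (1.960/0.04)² = 592.17
Round up: n = 593.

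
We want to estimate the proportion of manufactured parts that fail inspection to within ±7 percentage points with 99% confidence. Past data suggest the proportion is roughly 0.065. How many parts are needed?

For a proportion with margin E = 0.07 at 99% confidence, z = 2.576.
n = p̂(1−p̂)(z/E)² = 0.065 × 0.935 × (2.576/0.07)² = 82.30
Round up: n = 83.

n = 83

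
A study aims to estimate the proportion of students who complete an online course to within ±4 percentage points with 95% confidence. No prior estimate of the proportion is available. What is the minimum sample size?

601

For a proportion with margin E = 0.04 at 95% confidence, z = 1.960.
With no prior estimate, use p = 0.5, which maximizes p(1−p) at 0.25.
n = 0.25 × (z/E)² = 0.25 × (1.960/0.04)² = 600.25
Round up: n = 601.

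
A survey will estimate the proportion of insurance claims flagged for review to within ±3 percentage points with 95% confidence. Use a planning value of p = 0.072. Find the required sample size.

286

For a proportion with margin E = 0.03 at 95% confidence, z = 1.960.
n = p̂(1−p̂)(z/E)² = 0.072 × 0.928 × (1.960/0.03)² = 285.20
Round up: n = 286.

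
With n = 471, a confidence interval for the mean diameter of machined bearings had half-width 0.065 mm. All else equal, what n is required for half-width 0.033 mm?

Margin of error scales as 1/√n, so n₂ = n₁·(E₁/E₂)².
n₂ = 471 × (0.065/0.033)² = 471 × 3.88 = 1827.48
Round up: n₂ = 1828.

1828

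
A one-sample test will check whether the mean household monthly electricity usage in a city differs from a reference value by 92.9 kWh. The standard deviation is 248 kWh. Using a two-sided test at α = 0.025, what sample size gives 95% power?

n = 108

For a one-sample z-test, n = ((z_{α/2} + z_β)·σ/δ)².
z_{α/2} = 2.241 (two-sided α = 0.025); z_β = 1.645 (power 95% → β = 0.05).
n = (3.886 × 248 / 92.9)² = 107.62
Round up: n = 108.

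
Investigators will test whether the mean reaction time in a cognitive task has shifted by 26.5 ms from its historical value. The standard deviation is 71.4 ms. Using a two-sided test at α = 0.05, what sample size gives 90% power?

n = 77

For a one-sample z-test, n = ((z_{α/2} + z_β)·σ/δ)².
z_{α/2} = 1.960 (two-sided α = 0.05); z_β = 1.282 (power 90% → β = 0.1).
n = (3.242 × 71.4 / 26.5)² = 76.30
Round up: n = 77.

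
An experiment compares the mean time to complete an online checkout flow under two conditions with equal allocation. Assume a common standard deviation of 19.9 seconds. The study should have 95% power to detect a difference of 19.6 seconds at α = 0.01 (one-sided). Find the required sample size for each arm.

For two equal groups, n per group = 2·((z_α + z_β)·σ/δ)².
z_α = 2.326; z_β = 1.645 (power 95%).
n = 2 × (3.971 × 19.9 / 19.6)² = 2 × 16.26 = 32.52
Round up: n = 33 per group.

33 per group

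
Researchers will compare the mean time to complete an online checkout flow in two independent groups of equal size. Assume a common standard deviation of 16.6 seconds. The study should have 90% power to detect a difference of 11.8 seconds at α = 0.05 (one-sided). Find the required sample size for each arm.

For two equal groups, n per group = 2·((z_α + z_β)·σ/δ)².
z_α = 1.645; z_β = 1.282 (power 90%).
n = 2 × (2.927 × 16.6 / 11.8)² = 2 × 16.95 = 33.90
Round up: n = 34 per group.

34 per group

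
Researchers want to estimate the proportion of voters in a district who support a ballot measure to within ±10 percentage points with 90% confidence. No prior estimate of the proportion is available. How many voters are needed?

68

For a proportion with margin E = 0.1 at 90% confidence, z = 1.645.
With no prior estimate, use p = 0.5, which maximizes p(1−p) at 0.25.
n = 0.25 × (z/E)² = 0.25 × (1.645/0.1)² = 67.65
Round up: n = 68.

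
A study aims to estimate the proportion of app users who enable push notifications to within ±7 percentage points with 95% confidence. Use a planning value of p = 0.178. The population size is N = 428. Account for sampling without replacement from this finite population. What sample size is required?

For a proportion with margin E = 0.07 at 95% confidence, z = 1.960.
n = p̂(1−p̂)(z/E)² = 0.178 × 0.822 × (1.960/0.07)² = 114.71 — call this n₀.
Finite-population correction with N = 428: n = n₀ / (1 + (n₀−1)/N) = 114.71 / 1.266 = 90.61
Round up: n = 91.

91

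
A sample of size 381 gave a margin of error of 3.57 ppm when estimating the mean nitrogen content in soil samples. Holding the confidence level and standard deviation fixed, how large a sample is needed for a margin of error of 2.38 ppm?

858

Margin of error scales as 1/√n, so n₂ = n₁·(E₁/E₂)².
n₂ = 381 × (3.57/2.38)² = 381 × 2.25 = 857.25
Round up: n₂ = 858.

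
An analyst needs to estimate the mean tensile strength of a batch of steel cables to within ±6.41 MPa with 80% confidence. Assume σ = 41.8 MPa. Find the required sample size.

For a mean, the margin of error is E = z·σ/√n, so n = (zσ/E)².
At 80% confidence, z = 1.282.
n = (1.282 × 41.8 / 6.41)² = 69.89
Round up: n = 70.

70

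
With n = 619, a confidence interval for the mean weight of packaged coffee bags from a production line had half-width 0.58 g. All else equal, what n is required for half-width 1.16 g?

Margin of error scales as 1/√n, so n₂ = n₁·(E₁/E₂)².
n₂ = 619 × (0.58/1.16)² = 619 × 0.25 = 154.75
Round up: n₂ = 155.

n = 155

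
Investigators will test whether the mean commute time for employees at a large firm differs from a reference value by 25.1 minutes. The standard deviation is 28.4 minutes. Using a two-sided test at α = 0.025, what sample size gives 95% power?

For a one-sample z-test, n = ((z_{α/2} + z_β)·σ/δ)².
z_{α/2} = 2.241 (two-sided α = 0.025); z_β = 1.645 (power 95% → β = 0.05).
n = (3.886 × 28.4 / 25.1)² = 19.33
Round up: n = 20.

20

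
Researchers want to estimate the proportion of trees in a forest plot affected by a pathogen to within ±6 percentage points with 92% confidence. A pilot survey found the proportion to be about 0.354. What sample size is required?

For a proportion with margin E = 0.06 at 92% confidence, z = 1.751.
n = p̂(1−p̂)(z/E)² = 0.354 × 0.646 × (1.751/0.06)² = 194.76
Round up: n = 195.

n = 195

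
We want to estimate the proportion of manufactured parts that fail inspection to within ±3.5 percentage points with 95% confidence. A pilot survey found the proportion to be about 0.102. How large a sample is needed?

288

For a proportion with margin E = 0.035 at 95% confidence, z = 1.960.
n = p̂(1−p̂)(z/E)² = 0.102 × 0.898 × (1.960/0.035)² = 287.25
Round up: n = 288.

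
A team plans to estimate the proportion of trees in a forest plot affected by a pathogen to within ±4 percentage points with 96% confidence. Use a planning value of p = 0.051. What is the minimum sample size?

For a proportion with margin E = 0.04 at 96% confidence, z = 2.054.
n = p̂(1−p̂)(z/E)² = 0.051 × 0.949 × (2.054/0.04)² = 127.62
Round up: n = 128.

128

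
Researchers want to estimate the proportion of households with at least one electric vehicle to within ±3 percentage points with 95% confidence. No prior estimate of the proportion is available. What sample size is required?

For a proportion with margin E = 0.03 at 95% confidence, z = 1.960.
With no prior estimate, use p = 0.5, which maximizes p(1−p) at 0.25.
n = 0.25 × (z/E)² = 0.25 × (1.960/0.03)² = 1067.11
Round up: n = 1068.

1068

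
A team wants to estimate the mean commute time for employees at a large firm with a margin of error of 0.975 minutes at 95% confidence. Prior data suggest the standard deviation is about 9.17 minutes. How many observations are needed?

For a mean, the margin of error is E = z·σ/√n, so n = (zσ/E)².
At 95% confidence, z = 1.960.
n = (1.960 × 9.17 / 0.975)² = 339.81
Round up: n = 340.

n = 340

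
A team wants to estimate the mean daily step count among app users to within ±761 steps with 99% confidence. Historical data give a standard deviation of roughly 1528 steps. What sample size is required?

27

For a mean, the margin of error is E = z·σ/√n, so n = (zσ/E)².
At 99% confidence, z = 2.576.
n = (2.576 × 1528 / 761)² = 26.75
Round up: n = 27.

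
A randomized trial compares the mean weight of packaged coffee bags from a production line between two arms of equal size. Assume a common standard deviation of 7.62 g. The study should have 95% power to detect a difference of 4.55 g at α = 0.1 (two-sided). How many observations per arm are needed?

For two equal groups, n per group = 2·((z_{α/2} + z_β)·σ/δ)².
z_{α/2} = 1.645; z_β = 1.645 (power 95%).
n = 2 × (3.290 × 7.62 / 4.55)² = 2 × 30.36 = 60.72
Round up: n = 61 per group.

61 per group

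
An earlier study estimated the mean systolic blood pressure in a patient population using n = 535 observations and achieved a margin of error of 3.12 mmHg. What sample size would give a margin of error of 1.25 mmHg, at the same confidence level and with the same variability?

3334

Margin of error scales as 1/√n, so n₂ = n₁·(E₁/E₂)².
n₂ = 535 × (3.12/1.25)² = 535 × 6.23 = 3333.05
Round up: n₂ = 3334.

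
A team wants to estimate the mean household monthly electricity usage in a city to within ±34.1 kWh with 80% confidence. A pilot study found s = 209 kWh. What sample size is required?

For a mean, the margin of error is E = z·σ/√n, so n = (zσ/E)².
At 80% confidence, z = 1.282.
n = (1.282 × 209 / 34.1)² = 61.74
Round up: n = 62.

62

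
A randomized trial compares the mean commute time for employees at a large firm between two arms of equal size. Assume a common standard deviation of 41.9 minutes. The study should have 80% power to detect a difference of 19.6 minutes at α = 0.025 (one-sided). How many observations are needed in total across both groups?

For two equal groups, n per group = 2·((z_α + z_β)·σ/δ)².
z_α = 1.960; z_β = 0.842 (power 80%).
n = 2 × (2.802 × 41.9 / 19.6)² = 2 × 35.88 = 71.76
Round up: n = 72 per group.
Total across both groups: 2 × 72 = 144.

144 total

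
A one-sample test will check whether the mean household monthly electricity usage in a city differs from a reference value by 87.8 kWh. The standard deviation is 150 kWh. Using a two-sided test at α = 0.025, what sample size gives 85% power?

For a one-sample z-test, n = ((z_{α/2} + z_β)·σ/δ)².
z_{α/2} = 2.241 (two-sided α = 0.025); z_β = 1.036 (power 85% → β = 0.15).
n = (3.277 × 150 / 87.8)² = 31.34
Round up: n = 32.

32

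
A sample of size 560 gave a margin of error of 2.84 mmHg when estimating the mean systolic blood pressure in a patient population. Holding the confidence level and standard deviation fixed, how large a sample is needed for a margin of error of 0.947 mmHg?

5037

Margin of error scales as 1/√n, so n₂ = n₁·(E₁/E₂)².
n₂ = 560 × (2.84/0.947)² = 560 × 8.994 = 5036.64
Round up: n₂ = 5037.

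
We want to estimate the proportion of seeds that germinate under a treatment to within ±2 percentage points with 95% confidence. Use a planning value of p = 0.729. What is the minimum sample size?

For a proportion with margin E = 0.02 at 95% confidence, z = 1.960.
n = p̂(1−p̂)(z/E)² = 0.729 × 0.271 × (1.960/0.02)² = 1897.36
Round up: n = 1898.

1898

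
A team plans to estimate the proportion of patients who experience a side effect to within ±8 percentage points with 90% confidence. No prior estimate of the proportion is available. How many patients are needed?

106

For a proportion with margin E = 0.08 at 90% confidence, z = 1.645.
With no prior estimate, use p = 0.5, which maximizes p(1−p) at 0.25.
n = 0.25 × (z/E)² = 0.25 × (1.645/0.08)² = 105.70
Round up: n = 106.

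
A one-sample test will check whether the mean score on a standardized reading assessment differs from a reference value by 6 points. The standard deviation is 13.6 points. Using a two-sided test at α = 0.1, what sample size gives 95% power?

56

For a one-sample z-test, n = ((z_{α/2} + z_β)·σ/δ)².
z_{α/2} = 1.645 (two-sided α = 0.1); z_β = 1.645 (power 95% → β = 0.05).
n = (3.290 × 13.6 / 6)² = 55.61
Round up: n = 56.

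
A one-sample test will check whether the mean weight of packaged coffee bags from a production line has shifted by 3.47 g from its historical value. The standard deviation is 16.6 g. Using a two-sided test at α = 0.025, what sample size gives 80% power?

218

For a one-sample z-test, n = ((z_{α/2} + z_β)·σ/δ)².
z_{α/2} = 2.241 (two-sided α = 0.025); z_β = 0.842 (power 80% → β = 0.2).
n = (3.083 × 16.6 / 3.47)² = 217.52
Round up: n = 218.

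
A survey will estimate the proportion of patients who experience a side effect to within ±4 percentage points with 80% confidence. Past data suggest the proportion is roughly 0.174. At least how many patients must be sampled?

148

For a proportion with margin E = 0.04 at 80% confidence, z = 1.282.
n = p̂(1−p̂)(z/E)² = 0.174 × 0.826 × (1.282/0.04)² = 147.63
Round up: n = 148.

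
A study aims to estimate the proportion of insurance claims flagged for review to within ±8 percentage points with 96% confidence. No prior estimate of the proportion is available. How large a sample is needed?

165

For a proportion with margin E = 0.08 at 96% confidence, z = 2.054.
With no prior estimate, use p = 0.5, which maximizes p(1−p) at 0.25.
n = 0.25 × (z/E)² = 0.25 × (2.054/0.08)² = 164.80
Round up: n = 165.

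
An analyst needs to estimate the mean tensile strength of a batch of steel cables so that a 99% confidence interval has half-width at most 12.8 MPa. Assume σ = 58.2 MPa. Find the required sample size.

138

For a mean, the margin of error is E = z·σ/√n, so n = (zσ/E)².
At 99% confidence, z = 2.576.
n = (2.576 × 58.2 / 12.8)² = 137.19
Round up: n = 138.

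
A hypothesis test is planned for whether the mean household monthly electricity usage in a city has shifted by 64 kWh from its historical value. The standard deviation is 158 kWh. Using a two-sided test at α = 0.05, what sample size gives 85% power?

For a one-sample z-test, n = ((z_{α/2} + z_β)·σ/δ)².
z_{α/2} = 1.960 (two-sided α = 0.05); z_β = 1.036 (power 85% → β = 0.15).
n = (2.996 × 158 / 64)² = 54.71
Round up: n = 55.

n = 55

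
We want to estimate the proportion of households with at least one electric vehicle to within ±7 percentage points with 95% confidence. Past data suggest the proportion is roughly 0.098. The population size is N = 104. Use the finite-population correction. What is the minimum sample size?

42

For a proportion with margin E = 0.07 at 95% confidence, z = 1.960.
n = p̂(1−p̂)(z/E)² = 0.098 × 0.902 × (1.960/0.07)² = 69.30 — call this n₀.
Finite-population correction with N = 104: n = n₀ / (1 + (n₀−1)/N) = 69.30 / 1.657 = 41.82
Round up: n = 42.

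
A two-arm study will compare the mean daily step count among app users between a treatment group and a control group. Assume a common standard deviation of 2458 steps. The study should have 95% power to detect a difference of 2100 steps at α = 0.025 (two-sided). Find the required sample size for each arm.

For two equal groups, n per group = 2·((z_{α/2} + z_β)·σ/δ)².
z_{α/2} = 2.241; z_β = 1.645 (power 95%).
n = 2 × (3.886 × 2458 / 2100)² = 2 × 20.69 = 41.38
Round up: n = 42 per group.

42 per group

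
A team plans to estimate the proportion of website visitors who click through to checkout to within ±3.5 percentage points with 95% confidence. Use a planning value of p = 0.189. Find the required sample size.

For a proportion with margin E = 0.035 at 95% confidence, z = 1.960.
n = p̂(1−p̂)(z/E)² = 0.189 × 0.811 × (1.960/0.035)² = 480.68
Round up: n = 481.

481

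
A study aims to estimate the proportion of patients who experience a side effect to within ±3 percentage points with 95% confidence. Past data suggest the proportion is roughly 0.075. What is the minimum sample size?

For a proportion with margin E = 0.03 at 95% confidence, z = 1.960.
n = p̂(1−p̂)(z/E)² = 0.075 × 0.925 × (1.960/0.03)² = 296.12
Round up: n = 297.

n = 297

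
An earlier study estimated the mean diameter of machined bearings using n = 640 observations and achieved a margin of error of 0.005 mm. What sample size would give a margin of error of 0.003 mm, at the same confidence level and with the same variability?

n = 1778

Margin of error scales as 1/√n, so n₂ = n₁·(E₁/E₂)².
n₂ = 640 × (0.005/0.003)² = 640 × 2.778 = 1777.92
Round up: n₂ = 1778.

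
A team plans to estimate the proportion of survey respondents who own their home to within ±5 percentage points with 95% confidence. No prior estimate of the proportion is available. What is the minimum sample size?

For a proportion with margin E = 0.05 at 95% confidence, z = 1.960.
With no prior estimate, use p = 0.5, which maximizes p(1−p) at 0.25.
n = 0.25 × (z/E)² = 0.25 × (1.960/0.05)² = 384.16
Round up: n = 385.

385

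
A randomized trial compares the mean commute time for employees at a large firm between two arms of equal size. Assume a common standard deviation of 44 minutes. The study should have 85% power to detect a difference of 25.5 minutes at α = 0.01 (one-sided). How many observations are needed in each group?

68 per group

For two equal groups, n per group = 2·((z_α + z_β)·σ/δ)².
z_α = 2.326; z_β = 1.036 (power 85%).
n = 2 × (3.362 × 44 / 25.5)² = 2 × 33.65 = 67.30
Round up: n = 68 per group.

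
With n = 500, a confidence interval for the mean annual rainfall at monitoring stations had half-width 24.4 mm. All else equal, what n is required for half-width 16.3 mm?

n = 1121

Margin of error scales as 1/√n, so n₂ = n₁·(E₁/E₂)².
n₂ = 500 × (24.4/16.3)² = 500 × 2.241 = 1120.50
Round up: n₂ = 1121.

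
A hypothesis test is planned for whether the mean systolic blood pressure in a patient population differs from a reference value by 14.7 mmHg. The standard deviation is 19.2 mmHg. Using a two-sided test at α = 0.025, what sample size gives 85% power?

For a one-sample z-test, n = ((z_{α/2} + z_β)·σ/δ)².
z_{α/2} = 2.241 (two-sided α = 0.025); z_β = 1.036 (power 85% → β = 0.15).
n = (3.277 × 19.2 / 14.7)² = 18.32
Round up: n = 19.

19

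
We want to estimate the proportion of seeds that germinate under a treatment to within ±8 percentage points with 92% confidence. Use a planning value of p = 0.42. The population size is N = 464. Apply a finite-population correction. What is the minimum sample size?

For a proportion with margin E = 0.08 at 92% confidence, z = 1.751.
n = p̂(1−p̂)(z/E)² = 0.42 × 0.58 × (1.751/0.08)² = 116.70 — call this n₀.
Finite-population correction with N = 464: n = n₀ / (1 + (n₀−1)/N) = 116.70 / 1.249 = 93.43
Round up: n = 94.

n = 94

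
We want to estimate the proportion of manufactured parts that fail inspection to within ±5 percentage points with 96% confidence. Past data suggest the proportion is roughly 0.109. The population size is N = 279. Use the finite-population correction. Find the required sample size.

For a proportion with margin E = 0.05 at 96% confidence, z = 2.054.
n = p̂(1−p̂)(z/E)² = 0.109 × 0.891 × (2.054/0.05)² = 163.89 — call this n₀.
Finite-population correction with N = 279: n = n₀ / (1 + (n₀−1)/N) = 163.89 / 1.584 = 103.47
Round up: n = 104.

104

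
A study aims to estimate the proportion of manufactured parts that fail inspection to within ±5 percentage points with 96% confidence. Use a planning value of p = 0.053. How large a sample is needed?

n = 85

For a proportion with margin E = 0.05 at 96% confidence, z = 2.054.
n = p̂(1−p̂)(z/E)² = 0.053 × 0.947 × (2.054/0.05)² = 84.70
Round up: n = 85.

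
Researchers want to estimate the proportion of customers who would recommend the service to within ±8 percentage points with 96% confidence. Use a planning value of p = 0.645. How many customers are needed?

For a proportion with margin E = 0.08 at 96% confidence, z = 2.054.
n = p̂(1−p̂)(z/E)² = 0.645 × 0.355 × (2.054/0.08)² = 150.94
Round up: n = 151.

151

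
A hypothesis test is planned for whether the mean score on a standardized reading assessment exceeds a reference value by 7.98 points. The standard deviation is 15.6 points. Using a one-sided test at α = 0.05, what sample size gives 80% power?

For a one-sample z-test, n = ((z_α + z_β)·σ/δ)².
z_α = 1.645 (one-sided α = 0.05); z_β = 0.842 (power 80% → β = 0.2).
n = (2.487 × 15.6 / 7.98)² = 23.64
Round up: n = 24.

24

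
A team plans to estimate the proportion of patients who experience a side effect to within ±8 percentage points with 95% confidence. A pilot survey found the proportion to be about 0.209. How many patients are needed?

n = 100

For a proportion with margin E = 0.08 at 95% confidence, z = 1.960.
n = p̂(1−p̂)(z/E)² = 0.209 × 0.791 × (1.960/0.08)² = 99.23
Round up: n = 100.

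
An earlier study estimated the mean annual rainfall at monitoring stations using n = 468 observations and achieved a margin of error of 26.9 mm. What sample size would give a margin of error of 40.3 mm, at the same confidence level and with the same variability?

n = 209

Margin of error scales as 1/√n, so n₂ = n₁·(E₁/E₂)².
n₂ = 468 × (26.9/40.3)² = 468 × 0.4455 = 208.49
Round up: n₂ = 209.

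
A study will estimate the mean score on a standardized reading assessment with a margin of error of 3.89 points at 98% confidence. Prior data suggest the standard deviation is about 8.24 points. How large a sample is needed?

For a mean, the margin of error is E = z·σ/√n, so n = (zσ/E)².
At 98% confidence, z = 2.326.
n = (2.326 × 8.24 / 3.89)² = 24.28
Round up: n = 25.

25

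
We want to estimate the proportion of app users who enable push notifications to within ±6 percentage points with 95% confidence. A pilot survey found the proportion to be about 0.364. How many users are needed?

248

For a proportion with margin E = 0.06 at 95% confidence, z = 1.960.
n = p̂(1−p̂)(z/E)² = 0.364 × 0.636 × (1.960/0.06)² = 247.04
Round up: n = 248.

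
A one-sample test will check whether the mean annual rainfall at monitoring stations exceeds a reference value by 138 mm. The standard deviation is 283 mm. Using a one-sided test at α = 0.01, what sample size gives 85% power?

48

For a one-sample z-test, n = ((z_α + z_β)·σ/δ)².
z_α = 2.326 (one-sided α = 0.01); z_β = 1.036 (power 85% → β = 0.15).
n = (3.362 × 283 / 138)² = 47.53
Round up: n = 48.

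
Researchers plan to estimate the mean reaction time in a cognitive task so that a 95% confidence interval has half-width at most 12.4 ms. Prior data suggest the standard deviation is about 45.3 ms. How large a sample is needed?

For a mean, the margin of error is E = z·σ/√n, so n = (zσ/E)².
At 95% confidence, z = 1.960.
n = (1.960 × 45.3 / 12.4)² = 51.27
Round up: n = 52.

52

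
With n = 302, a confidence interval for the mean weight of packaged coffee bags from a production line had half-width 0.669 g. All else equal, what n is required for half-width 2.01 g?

Margin of error scales as 1/√n, so n₂ = n₁·(E₁/E₂)².
n₂ = 302 × (0.669/2.01)² = 302 × 0.1108 = 33.46
Round up: n₂ = 34.

34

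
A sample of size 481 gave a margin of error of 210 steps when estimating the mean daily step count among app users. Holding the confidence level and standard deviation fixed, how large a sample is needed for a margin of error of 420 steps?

121

Margin of error scales as 1/√n, so n₂ = n₁·(E₁/E₂)².
n₂ = 481 × (210/420)² = 481 × 0.25 = 120.25
Round up: n₂ = 121.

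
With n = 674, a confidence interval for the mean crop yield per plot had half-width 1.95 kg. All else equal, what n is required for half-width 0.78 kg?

Margin of error scales as 1/√n, so n₂ = n₁·(E₁/E₂)².
n₂ = 674 × (1.95/0.78)² = 674 × 6.25 = 4212.50
Round up: n₂ = 4213.

4213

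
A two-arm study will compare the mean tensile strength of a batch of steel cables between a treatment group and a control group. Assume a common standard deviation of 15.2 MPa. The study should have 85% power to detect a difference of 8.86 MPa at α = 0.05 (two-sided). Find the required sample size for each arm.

53 per group

For two equal groups, n per group = 2·((z_{α/2} + z_β)·σ/δ)².
z_{α/2} = 1.960; z_β = 1.036 (power 85%).
n = 2 × (2.996 × 15.2 / 8.86)² = 2 × 26.42 = 52.84
Round up: n = 53 per group.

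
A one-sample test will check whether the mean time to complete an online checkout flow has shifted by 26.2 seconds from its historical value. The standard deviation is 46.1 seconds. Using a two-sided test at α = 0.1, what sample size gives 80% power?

n = 20

For a one-sample z-test, n = ((z_{α/2} + z_β)·σ/δ)².
z_{α/2} = 1.645 (two-sided α = 0.1); z_β = 0.842 (power 80% → β = 0.2).
n = (2.487 × 46.1 / 26.2)² = 19.15
Round up: n = 20.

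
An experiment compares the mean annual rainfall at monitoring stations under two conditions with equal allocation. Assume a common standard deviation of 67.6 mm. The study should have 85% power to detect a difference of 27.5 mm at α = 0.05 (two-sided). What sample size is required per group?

109 per group

For two equal groups, n per group = 2·((z_{α/2} + z_β)·σ/δ)².
z_{α/2} = 1.960; z_β = 1.036 (power 85%).
n = 2 × (2.996 × 67.6 / 27.5)² = 2 × 54.24 = 108.48
Round up: n = 109 per group.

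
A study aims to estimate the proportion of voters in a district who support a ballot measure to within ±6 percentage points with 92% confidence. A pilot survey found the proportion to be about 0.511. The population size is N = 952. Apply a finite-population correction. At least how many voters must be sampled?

For a proportion with margin E = 0.06 at 92% confidence, z = 1.751.
n = p̂(1−p̂)(z/E)² = 0.511 × 0.489 × (1.751/0.06)² = 212.81 — call this n₀.
Finite-population correction with N = 952: n = n₀ / (1 + (n₀−1)/N) = 212.81 / 1.222 = 174.15
Round up: n = 175.

175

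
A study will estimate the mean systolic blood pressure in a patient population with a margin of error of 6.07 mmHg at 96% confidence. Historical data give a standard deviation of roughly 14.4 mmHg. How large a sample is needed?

24

For a mean, the margin of error is E = z·σ/√n, so n = (zσ/E)².
At 96% confidence, z = 2.054.
n = (2.054 × 14.4 / 6.07)² = 23.74
Round up: n = 24.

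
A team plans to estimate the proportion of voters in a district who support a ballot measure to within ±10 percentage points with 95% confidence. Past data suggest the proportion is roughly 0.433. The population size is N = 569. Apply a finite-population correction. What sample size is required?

n = 82

For a proportion with margin E = 0.1 at 95% confidence, z = 1.960.
n = p̂(1−p̂)(z/E)² = 0.433 × 0.567 × (1.960/0.1)² = 94.32 — call this n₀.
Finite-population correction with N = 569: n = n₀ / (1 + (n₀−1)/N) = 94.32 / 1.164 = 81.03
Round up: n = 82.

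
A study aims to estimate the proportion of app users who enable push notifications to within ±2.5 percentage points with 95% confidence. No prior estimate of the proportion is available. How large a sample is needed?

1537

For a proportion with margin E = 0.025 at 95% confidence, z = 1.960.
With no prior estimate, use p = 0.5, which maximizes p(1−p) at 0.25.
n = 0.25 × (z/E)² = 0.25 × (1.960/0.025)² = 1536.64
Round up: n = 1537.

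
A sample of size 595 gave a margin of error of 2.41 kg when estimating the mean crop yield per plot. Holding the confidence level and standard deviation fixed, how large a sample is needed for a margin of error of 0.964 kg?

Margin of error scales as 1/√n, so n₂ = n₁·(E₁/E₂)².
n₂ = 595 × (2.41/0.964)² = 595 × 6.25 = 3718.75
Round up: n₂ = 3719.

n = 3719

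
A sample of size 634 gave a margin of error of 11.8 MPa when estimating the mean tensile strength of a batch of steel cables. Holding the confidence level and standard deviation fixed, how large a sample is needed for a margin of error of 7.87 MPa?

1426

Margin of error scales as 1/√n, so n₂ = n₁·(E₁/E₂)².
n₂ = 634 × (11.8/7.87)² = 634 × 2.248 = 1425.23
Round up: n₂ = 1426.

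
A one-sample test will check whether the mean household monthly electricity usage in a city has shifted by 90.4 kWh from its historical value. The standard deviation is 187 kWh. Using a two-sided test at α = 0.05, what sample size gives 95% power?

56

For a one-sample z-test, n = ((z_{α/2} + z_β)·σ/δ)².
z_{α/2} = 1.960 (two-sided α = 0.05); z_β = 1.645 (power 95% → β = 0.05).
n = (3.605 × 187 / 90.4)² = 55.61
Round up: n = 56.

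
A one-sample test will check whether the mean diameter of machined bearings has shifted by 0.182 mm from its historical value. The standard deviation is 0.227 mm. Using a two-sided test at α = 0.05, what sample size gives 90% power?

n = 17

For a one-sample z-test, n = ((z_{α/2} + z_β)·σ/δ)².
z_{α/2} = 1.960 (two-sided α = 0.05); z_β = 1.282 (power 90% → β = 0.1).
n = (3.242 × 0.227 / 0.182)² = 16.35
Round up: n = 17.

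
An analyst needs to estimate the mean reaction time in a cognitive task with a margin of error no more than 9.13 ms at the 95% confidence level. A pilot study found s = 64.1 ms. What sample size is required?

190

For a mean, the margin of error is E = z·σ/√n, so n = (zσ/E)².
At 95% confidence, z = 1.960.
n = (1.960 × 64.1 / 9.13)² = 189.36
Round up: n = 190.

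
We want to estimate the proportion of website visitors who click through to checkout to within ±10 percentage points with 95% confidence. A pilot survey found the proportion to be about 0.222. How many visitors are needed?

67

For a proportion with margin E = 0.1 at 95% confidence, z = 1.960.
n = p̂(1−p̂)(z/E)² = 0.222 × 0.778 × (1.960/0.1)² = 66.35
Round up: n = 67.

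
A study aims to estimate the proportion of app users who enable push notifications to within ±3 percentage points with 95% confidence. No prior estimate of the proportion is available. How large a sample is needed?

n = 1068

For a proportion with margin E = 0.03 at 95% confidence, z = 1.960.
With no prior estimate, use p = 0.5, which maximizes p(1−p) at 0.25.
n = 0.25 × (z/E)² = 0.25 × (1.960/0.03)² = 1067.11
Round up: n = 1068.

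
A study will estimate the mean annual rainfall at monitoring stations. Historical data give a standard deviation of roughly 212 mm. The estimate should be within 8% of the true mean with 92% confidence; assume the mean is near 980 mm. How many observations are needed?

For a mean, the margin of error is E = z·σ/√n, so n = (zσ/E)².
At 92% confidence, z = 1.751.
E = 8% of 980 = 78.4 mm.
n = (1.751 × 212 / 78.4)² = 22.42
Round up: n = 23.

23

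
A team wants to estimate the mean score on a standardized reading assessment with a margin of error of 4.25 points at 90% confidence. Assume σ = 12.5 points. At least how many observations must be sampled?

For a mean, the margin of error is E = z·σ/√n, so n = (zσ/E)².
At 90% confidence, z = 1.645.
n = (1.645 × 12.5 / 4.25)² = 23.41
Round up: n = 24.

24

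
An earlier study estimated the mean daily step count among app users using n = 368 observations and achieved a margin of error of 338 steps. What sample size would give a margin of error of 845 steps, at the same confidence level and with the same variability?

Margin of error scales as 1/√n, so n₂ = n₁·(E₁/E₂)².
n₂ = 368 × (338/845)² = 368 × 0.16 = 58.88
Round up: n₂ = 59.

n = 59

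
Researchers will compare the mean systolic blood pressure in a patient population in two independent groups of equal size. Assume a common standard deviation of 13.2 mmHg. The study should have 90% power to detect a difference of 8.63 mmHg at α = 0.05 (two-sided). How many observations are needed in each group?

50 per group

For two equal groups, n per group = 2·((z_{α/2} + z_β)·σ/δ)².
z_{α/2} = 1.960; z_β = 1.282 (power 90%).
n = 2 × (3.242 × 13.2 / 8.63)² = 2 × 24.59 = 49.18
Round up: n = 50 per group.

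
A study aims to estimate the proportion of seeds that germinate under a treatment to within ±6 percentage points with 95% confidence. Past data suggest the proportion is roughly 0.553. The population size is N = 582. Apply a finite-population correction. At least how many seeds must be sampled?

For a proportion with margin E = 0.06 at 95% confidence, z = 1.960.
n = p̂(1−p̂)(z/E)² = 0.553 × 0.447 × (1.960/0.06)² = 263.78 — call this n₀.
Finite-population correction with N = 582: n = n₀ / (1 + (n₀−1)/N) = 263.78 / 1.452 = 181.67
Round up: n = 182.

182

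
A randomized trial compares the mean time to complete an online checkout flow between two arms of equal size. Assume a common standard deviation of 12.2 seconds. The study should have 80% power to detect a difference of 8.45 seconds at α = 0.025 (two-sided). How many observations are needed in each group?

40 per group

For two equal groups, n per group = 2·((z_{α/2} + z_β)·σ/δ)².
z_{α/2} = 2.241; z_β = 0.842 (power 80%).
n = 2 × (3.083 × 12.2 / 8.45)² = 2 × 19.81 = 39.62
Round up: n = 40 per group.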